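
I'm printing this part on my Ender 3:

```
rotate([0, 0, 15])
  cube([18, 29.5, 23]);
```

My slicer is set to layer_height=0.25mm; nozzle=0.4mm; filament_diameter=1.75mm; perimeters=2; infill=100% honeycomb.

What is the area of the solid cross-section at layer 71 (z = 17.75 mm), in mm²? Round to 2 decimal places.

531.00 mm²

At z = 17.75 mm: the cube (footprint 18×29.5) is included at this height (area 531.00 mm²); (rotated 15° about Z; rotation is an isometry so areas/perimeters/island counts are preserved). Overall, the cross-section is a single solid region. Net area = 531.00 mm².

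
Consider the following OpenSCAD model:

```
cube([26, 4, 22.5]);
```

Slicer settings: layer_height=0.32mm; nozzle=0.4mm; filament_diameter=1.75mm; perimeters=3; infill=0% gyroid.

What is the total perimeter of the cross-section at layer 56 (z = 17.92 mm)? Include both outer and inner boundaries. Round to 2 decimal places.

60.00 mm

At z = 17.92 mm: the cube is present — its section is the full 26×4 rectangle (perimeter 60.00 mm). Overall, the cross-section is a single solid region. Total boundary length (outer) = 60.00 mm.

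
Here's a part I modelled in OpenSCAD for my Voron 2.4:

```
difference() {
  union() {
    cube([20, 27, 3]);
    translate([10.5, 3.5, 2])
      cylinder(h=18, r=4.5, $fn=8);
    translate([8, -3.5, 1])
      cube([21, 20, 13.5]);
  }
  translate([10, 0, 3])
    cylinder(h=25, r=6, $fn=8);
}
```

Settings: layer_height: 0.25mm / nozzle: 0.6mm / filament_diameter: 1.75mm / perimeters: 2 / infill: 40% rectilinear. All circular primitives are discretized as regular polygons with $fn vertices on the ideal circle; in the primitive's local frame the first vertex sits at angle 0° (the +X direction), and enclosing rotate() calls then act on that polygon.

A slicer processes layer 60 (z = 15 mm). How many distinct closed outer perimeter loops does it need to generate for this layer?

1

At z = 15 mm: the cube is absent (z outside [0, 3]); the r=4.5 cylinder at (10.5, 3.5) contributes a regular 8-gon of circumradius 4.5; the cube at (8, -3.5) does not reach this height (z outside [1, 14.5]); Taking the union: only the r=4.5 cylinder at (10.5, 3.5) is present, so the union is just that shape — 1 connected region; the cylinder at (10, 0): section is a regular 8-gon, circumradius r=6; Subtracting the remaining from the first: starting from that combined region, the r=6 cylinder at (10, 0) partially overlaps it — only the 42.02 mm² overlap (of its 101.82 mm²) is removed, clipping the outline — 1 connected region. The result has 1 disconnected region.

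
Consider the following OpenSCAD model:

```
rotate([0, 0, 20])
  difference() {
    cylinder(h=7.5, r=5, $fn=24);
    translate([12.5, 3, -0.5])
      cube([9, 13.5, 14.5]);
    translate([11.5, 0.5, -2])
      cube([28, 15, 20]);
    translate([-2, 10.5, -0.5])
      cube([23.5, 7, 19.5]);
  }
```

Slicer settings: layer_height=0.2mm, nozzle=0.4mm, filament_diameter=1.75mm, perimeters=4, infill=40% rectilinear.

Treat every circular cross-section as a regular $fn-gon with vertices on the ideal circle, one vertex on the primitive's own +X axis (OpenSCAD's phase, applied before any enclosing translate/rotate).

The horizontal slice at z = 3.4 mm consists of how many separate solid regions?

1

At z = 3.4 mm: the r=5 cylinder contributes a regular 24-gon of circumradius 5; the cube at (12.5, 3) is present — its section is the full 9×13.5 rectangle; the cube at (11.5, 0.5) (footprint 28×15) is included at this height; the 23.5×7 cube at (-2, 10.5) contributes its full rectangle; Subtracting the remaining from the first: starting from the r=5 cylinder, the 9×13.5 cube at (12.5, 3) misses the remaining region (no effect); the 28×15 cube at (11.5, 0.5) misses the remaining region (no effect); the 23.5×7 cube at (-2, 10.5) misses the remaining region (no effect) — 1 connected region; (rotated 20° about Z; rotation is an isometry so areas/perimeters/island counts are preserved). The result has 1 disconnected region.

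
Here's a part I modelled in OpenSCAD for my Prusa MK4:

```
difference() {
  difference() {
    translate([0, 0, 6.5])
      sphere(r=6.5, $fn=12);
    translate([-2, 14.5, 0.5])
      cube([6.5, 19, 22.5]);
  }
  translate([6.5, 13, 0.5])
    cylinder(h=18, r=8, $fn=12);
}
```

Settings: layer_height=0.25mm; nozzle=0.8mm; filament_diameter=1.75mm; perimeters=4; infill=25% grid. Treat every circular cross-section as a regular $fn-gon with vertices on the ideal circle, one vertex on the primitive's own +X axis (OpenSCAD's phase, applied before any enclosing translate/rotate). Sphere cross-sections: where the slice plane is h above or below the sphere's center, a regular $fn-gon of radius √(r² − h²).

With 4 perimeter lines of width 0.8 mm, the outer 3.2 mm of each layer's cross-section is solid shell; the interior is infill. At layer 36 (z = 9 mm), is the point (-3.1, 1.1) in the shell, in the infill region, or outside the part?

shell

At z = 9 mm: the r=6.5 sphere slices to a regular 12-gon of circumradius 6.000 (√(r²−h²) with h=2.5 from center); the 6.5×19 cube at (-2, 14.5) contributes its full rectangle; After the difference (first − rest): starting from the r=6.5 sphere, the 6.5×19 cube at (-2, 14.5) misses the remaining region (no effect) — 1 connected region; the cylinder at (6.5, 13): section is a regular 12-gon, circumradius r=8; Subtracting the remaining from the first: starting from that combined region, the r=8 cylinder at (6.5, 13) misses the remaining region (no effect) — 1 connected region. Overall, the cross-section is a single solid region. The nearest boundary edge runs (-6.00, 0.00)→(-5.20, 3.00); distance from the point to it = 2.52 mm. The point is inside the cross-section, 2.52 mm from the nearest boundary — within the 3.2 mm shell band (4 × 0.8).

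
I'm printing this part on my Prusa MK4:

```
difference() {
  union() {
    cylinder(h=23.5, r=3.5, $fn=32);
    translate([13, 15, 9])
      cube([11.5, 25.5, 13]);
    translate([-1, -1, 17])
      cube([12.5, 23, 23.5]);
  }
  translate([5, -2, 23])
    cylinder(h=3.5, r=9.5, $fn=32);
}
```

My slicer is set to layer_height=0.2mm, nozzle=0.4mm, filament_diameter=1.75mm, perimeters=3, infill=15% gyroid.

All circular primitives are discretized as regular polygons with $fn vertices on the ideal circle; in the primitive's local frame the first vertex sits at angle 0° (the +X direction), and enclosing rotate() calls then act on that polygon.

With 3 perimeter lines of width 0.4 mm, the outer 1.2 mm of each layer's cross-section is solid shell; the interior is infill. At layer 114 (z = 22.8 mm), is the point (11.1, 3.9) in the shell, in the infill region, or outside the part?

shell

At z = 22.8 mm: the cylinder: section is a regular 32-gon, circumradius r=3.5; the cube at (13, 15) is absent (z outside [9, 22]); the cube at (-1, -1) (footprint 12.5×23) is included at this height; Combining (union): the regions partially overlap (shared area 17.44 mm²), so overlapping operands fuse into one piece — 1 connected region; the cylinder at (5, -2) does not reach this height (z outside [23, 26.5]); Taking the first minus the rest: none of the subtracted shapes is present at this height, so the result so far is unchanged — 1 connected region. Overall, the cross-section is a single solid region. The nearest boundary edge runs (11.50, 22.00)→(11.50, -1.00); distance from the point to it = 0.40 mm. The point is inside the cross-section, 0.40 mm from the nearest boundary — within the 1.2 mm shell band (3 × 0.4).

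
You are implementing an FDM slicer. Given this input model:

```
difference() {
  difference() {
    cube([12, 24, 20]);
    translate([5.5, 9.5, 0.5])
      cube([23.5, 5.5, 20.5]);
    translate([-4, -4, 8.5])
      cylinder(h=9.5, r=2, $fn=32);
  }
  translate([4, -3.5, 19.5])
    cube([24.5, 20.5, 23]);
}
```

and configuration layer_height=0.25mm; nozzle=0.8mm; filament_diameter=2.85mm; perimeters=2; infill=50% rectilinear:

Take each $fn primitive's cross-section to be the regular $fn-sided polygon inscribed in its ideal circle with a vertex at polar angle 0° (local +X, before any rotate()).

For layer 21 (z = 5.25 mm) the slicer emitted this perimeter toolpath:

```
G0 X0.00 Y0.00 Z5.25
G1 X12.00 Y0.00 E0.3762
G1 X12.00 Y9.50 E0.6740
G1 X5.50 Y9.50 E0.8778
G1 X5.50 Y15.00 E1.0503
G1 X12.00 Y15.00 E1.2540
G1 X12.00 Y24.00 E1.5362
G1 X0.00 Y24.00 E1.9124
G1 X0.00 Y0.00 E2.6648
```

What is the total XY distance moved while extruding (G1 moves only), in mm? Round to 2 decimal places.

85.00 mm

Sum the Euclidean lengths of each G1 segment: total = 85.00 mm.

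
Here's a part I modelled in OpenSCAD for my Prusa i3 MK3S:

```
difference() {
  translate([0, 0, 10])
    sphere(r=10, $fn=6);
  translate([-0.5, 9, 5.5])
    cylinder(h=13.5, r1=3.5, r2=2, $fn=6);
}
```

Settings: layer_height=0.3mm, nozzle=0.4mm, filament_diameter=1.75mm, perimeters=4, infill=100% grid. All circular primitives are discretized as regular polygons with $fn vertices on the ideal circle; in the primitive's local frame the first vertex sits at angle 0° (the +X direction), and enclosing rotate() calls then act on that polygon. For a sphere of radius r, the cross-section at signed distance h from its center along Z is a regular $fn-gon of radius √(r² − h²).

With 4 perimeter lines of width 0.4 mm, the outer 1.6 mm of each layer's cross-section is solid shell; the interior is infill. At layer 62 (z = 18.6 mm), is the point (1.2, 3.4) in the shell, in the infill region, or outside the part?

At z = 18.6 mm: the r=10 sphere contributes a regular 6-gon of circumradius √(10²−8.6²) = 5.103; the cone at (-0.5, 9): at t=0.970 of its height the radius interpolates to r₁+(r₂−r₁)t = 2.044, giving a regular 6-gon of that circumradius; After the difference (first − rest): starting from the r=10 sphere, the cone at (-0.5, 9) misses the remaining region (no effect) — 1 connected region. Overall, the cross-section is a single solid region. The nearest boundary edge runs (-2.55, 4.42)→(2.55, 4.42); distance from the point to it = 1.02 mm. The point is inside the cross-section, 1.02 mm from the nearest boundary — within the 1.6 mm shell band (4 × 0.4).

shell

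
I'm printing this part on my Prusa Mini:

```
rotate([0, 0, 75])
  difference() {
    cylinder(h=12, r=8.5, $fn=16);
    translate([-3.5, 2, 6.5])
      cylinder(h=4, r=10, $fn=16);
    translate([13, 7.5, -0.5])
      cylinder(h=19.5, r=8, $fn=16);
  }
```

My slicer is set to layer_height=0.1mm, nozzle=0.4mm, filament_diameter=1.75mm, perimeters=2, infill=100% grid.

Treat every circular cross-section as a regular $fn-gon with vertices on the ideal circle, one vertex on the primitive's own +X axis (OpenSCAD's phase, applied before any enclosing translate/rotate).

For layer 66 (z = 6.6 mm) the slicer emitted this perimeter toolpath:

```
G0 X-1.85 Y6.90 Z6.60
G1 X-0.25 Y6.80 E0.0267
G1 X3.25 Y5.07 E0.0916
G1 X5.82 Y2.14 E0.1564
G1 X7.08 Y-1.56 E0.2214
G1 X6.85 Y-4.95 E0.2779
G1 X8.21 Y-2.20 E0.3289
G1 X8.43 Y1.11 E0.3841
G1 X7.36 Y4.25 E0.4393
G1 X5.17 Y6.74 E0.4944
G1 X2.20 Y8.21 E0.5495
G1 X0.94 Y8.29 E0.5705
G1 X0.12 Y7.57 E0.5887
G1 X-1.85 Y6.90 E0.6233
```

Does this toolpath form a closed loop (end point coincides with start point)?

Start point (G0): (-1.85, 6.90). End point (last G1): the path returns to the start — closed.

yes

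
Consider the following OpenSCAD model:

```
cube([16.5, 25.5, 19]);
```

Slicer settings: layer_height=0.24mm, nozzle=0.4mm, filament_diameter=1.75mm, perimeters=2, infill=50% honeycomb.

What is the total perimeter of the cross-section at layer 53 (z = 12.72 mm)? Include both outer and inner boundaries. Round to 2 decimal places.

84.00 mm

At z = 12.72 mm: the 16.5×25.5 cube contributes its full rectangle (perimeter 84.00 mm). Overall, the cross-section is a single solid region. Total boundary length (outer) = 84.00 mm.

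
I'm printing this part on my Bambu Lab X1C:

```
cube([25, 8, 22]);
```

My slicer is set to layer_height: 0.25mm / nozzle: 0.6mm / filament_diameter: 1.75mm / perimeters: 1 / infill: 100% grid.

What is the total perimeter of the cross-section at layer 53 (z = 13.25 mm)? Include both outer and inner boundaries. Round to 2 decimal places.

At z = 13.25 mm: the cube is present — its section is the full 25×8 rectangle (perimeter 66.00 mm). Overall, the cross-section is a single solid region. Total boundary length (outer) = 66.00 mm.

66.00 mm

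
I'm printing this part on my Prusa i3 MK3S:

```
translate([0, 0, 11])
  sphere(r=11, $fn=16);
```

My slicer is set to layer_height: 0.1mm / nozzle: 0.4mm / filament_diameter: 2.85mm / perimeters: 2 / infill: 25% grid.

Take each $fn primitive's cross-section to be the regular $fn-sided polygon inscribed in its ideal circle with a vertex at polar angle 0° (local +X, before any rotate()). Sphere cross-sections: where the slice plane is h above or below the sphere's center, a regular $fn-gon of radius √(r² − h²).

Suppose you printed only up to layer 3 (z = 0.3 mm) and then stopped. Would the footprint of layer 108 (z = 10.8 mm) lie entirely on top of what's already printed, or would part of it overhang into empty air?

part overhangs

Compare the two slices. At z = 0.3: the r=11 sphere slices to a regular 16-gon of circumradius 2.551 (√(r²−h²) with h=10.7 from center) (area = (16/2)·2.551²·sin(360°/16) = 19.93 mm²). At z = 10.8: the r=11 sphere slices to a regular 16-gon of circumradius 10.998 (√(r²−h²) with h=0.2 from center) (area = (16/2)·10.998²·sin(360°/16) = 370.32 mm²). Checking containment: at z = 10.8 the cross-section extends beyond the z = 0.3 cross-section by about 350.38 mm².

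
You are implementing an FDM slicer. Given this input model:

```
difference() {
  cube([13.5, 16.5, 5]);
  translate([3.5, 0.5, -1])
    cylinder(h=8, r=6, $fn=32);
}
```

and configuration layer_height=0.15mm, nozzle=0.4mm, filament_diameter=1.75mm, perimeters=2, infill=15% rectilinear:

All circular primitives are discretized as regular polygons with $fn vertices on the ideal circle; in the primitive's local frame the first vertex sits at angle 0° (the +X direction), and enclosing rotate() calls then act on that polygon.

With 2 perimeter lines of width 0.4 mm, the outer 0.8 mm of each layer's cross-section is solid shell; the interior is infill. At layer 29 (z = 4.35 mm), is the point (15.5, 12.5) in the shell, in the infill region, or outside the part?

outside

At z = 4.35 mm: the 13.5×16.5 cube contributes its full rectangle; the r=6 cylinder at (3.5, 0.5) contributes a regular 32-gon of circumradius 6; Taking the first minus the rest: starting from the 13.5×16.5 cube, the r=6 cylinder at (3.5, 0.5) partially overlaps it — only the 52.50 mm² overlap (of its 112.37 mm²) is removed, clipping the outline — 1 connected region. Overall, the cross-section is a single solid region. The nearest boundary edge runs (13.50, 16.50)→(13.50, 0.00); distance from the point to it = 2.00 mm. The point is not inside any of the regions above, so it lies outside the cross-section (2.00 mm from the nearest boundary).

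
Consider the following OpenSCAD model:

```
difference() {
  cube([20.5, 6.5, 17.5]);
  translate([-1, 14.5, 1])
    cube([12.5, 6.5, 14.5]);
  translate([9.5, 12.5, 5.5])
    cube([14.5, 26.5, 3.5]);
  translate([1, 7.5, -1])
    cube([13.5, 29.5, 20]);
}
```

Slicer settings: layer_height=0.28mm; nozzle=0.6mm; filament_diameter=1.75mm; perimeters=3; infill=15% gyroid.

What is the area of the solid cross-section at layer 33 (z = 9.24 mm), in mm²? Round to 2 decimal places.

At z = 9.24 mm: the cube is present — its section is the full 20.5×6.5 rectangle (area 133.25 mm²); the cube at (-1, 14.5) is present — its section is the full 12.5×6.5 rectangle (area 81.25 mm²); the cube at (9.5, 12.5) does not reach this height (z outside [5.5, 9]); the cube at (1, 7.5) (footprint 13.5×29.5) is included at this height (area 398.25 mm²); Subtracting the remaining from the first: starting from the 20.5×6.5 cube (133.25 mm²), the 12.5×6.5 cube at (-1, 14.5) misses the remaining region (no effect); the 13.5×29.5 cube at (1, 7.5) misses the remaining region (no effect) — area = 133.25 mm². Overall, the cross-section is a single solid region. Net area = 133.25 mm².

133.25 mm²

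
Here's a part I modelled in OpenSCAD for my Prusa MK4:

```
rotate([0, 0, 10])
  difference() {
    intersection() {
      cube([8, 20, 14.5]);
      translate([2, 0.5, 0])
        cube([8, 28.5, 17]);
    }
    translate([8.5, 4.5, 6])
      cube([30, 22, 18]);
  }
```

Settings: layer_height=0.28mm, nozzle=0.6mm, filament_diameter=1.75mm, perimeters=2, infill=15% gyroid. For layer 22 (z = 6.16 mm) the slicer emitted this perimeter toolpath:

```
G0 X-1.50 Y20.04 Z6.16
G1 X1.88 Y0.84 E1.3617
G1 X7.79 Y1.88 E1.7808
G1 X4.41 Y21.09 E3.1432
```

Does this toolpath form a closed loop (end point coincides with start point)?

no

Start point (G0): (-1.50, 20.04). End point (last G1): the path does not return to the start — open.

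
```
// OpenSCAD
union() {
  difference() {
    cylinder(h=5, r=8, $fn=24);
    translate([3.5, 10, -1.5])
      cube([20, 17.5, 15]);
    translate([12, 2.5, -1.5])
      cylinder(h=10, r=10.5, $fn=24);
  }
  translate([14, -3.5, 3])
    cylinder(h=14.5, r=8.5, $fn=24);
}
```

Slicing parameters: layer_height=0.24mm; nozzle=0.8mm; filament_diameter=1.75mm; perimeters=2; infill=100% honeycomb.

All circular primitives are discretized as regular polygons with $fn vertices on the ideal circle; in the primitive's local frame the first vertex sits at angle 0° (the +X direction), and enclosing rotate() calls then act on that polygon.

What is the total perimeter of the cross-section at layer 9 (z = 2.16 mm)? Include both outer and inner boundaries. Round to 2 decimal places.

48.75 mm

At z = 2.16 mm: the r=8 cylinder gives a regular 24-gon of circumradius 8 (constant along its height) (perimeter = 2·24·8.000·sin(180°/24) = 50.12 mm); the 20×17.5 cube at (3.5, 10) contributes its full rectangle (perimeter 75.00 mm); the r=10.5 cylinder at (12, 2.5) contributes a regular 24-gon of circumradius 10.5 (perimeter = 2·24·10.500·sin(180°/24) = 65.79 mm); Subtracting the remaining from the first: starting from the r=8 cylinder, the 20×17.5 cube at (3.5, 10) misses the remaining region (no effect); the r=10.5 cylinder at (12, 2.5) partially overlaps it — only the 57.42 mm² overlap (of its 342.42 mm²) is removed, clipping the outline — boundary = 48.75 mm; the cylinder at (14, -3.5) is not intersected at this z (z outside [3, 17.5]); Taking the union: only that combined region is present, so the union is just that shape — boundary = 48.75 mm. Overall, the cross-section is a single solid region. Total boundary length (outer) = 48.75 mm.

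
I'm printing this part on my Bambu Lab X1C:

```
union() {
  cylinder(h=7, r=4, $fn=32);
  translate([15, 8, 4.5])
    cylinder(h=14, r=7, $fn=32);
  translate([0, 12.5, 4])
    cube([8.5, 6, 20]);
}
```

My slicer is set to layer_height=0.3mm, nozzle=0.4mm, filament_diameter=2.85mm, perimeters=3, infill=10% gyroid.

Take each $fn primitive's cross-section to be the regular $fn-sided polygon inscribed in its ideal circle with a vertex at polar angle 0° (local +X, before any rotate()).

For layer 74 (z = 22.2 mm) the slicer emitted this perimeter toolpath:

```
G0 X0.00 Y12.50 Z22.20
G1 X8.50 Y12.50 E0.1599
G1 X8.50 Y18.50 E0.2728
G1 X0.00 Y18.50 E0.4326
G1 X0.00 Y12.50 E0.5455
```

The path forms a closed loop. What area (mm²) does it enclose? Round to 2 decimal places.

Apply the shoelace formula to the sequence of (X, Y) vertices; enclosed area = 51.00 mm².

51.00 mm²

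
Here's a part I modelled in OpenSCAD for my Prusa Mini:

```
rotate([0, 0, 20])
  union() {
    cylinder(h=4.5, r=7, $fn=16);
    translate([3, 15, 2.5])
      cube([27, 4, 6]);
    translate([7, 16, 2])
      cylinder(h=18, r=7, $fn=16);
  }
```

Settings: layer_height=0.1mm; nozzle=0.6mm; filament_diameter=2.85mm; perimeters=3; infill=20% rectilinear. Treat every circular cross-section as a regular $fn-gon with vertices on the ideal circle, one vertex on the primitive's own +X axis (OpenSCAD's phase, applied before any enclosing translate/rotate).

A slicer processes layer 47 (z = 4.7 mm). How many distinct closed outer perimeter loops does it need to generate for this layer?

At z = 4.7 mm: the cylinder does not reach this height (z outside [0, 4.5]); the 27×4 cube at (3, 15) contributes its full rectangle; the r=7 cylinder at (7, 16) gives a regular 16-gon of circumradius 7 (constant along its height); Merging all regions: the regions partially overlap (shared area 42.98 mm²), so overlapping operands fuse into one piece — 1 connected region; (whole slice rotated 20° about Z — lengths, areas and connectivity unchanged). The result has 1 disconnected region.

1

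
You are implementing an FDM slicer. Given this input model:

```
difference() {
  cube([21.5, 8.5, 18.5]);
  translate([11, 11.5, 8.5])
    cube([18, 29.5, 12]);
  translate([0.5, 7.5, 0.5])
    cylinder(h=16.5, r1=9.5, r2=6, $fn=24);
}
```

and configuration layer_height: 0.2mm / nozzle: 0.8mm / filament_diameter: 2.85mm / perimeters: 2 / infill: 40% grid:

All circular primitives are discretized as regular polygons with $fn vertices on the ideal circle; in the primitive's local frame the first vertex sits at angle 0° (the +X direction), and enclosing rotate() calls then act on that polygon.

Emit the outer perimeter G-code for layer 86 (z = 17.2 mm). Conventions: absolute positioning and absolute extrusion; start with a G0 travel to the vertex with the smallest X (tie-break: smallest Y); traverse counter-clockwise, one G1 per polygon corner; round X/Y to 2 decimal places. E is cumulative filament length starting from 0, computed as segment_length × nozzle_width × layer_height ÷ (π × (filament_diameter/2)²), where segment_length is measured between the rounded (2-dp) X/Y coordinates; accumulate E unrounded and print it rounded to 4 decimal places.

At z = 17.2 mm: the cube is present — its section is the full 21.5×8.5 rectangle; the cube at (11, 11.5) is present — its section is the full 18×29.5 rectangle; the cone at (0.5, 7.5) does not reach this height (z outside [0.5, 17]); Taking the first minus the rest: starting from the 21.5×8.5 cube, the 18×29.5 cube at (11, 11.5) misses the remaining region (no effect) — 1 connected region. The outline is a single polygon with 4 vertices. Extrusion per mm of travel: 0.8 × 0.2 / (π × 1.425²) = 0.025081. Accumulating E over each segment gives final E = 1.5048.

G0 X0.00 Y0.00 Z17.20
G1 X21.50 Y0.00 E0.5392
G1 X21.50 Y8.50 E0.7524
G1 X0.00 Y8.50 E1.2917
G1 X0.00 Y0.00 E1.5048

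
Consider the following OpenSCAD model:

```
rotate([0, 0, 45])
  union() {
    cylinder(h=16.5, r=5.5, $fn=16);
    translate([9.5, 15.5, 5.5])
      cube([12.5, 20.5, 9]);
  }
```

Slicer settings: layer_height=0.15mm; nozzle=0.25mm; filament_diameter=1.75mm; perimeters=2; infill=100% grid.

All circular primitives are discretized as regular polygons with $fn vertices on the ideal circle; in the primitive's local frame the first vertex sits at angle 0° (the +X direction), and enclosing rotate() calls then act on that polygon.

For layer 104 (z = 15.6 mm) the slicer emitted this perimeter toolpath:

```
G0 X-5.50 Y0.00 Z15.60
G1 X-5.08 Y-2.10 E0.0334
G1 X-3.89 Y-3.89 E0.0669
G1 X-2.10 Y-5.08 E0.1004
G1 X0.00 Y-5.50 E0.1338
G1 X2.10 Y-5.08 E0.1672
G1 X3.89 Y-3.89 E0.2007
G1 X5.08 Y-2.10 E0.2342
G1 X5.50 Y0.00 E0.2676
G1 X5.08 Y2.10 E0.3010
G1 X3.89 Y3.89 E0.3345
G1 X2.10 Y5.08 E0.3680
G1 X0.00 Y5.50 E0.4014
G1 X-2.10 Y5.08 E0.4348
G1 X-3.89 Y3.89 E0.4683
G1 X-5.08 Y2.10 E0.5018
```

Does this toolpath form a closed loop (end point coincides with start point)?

no

Start point (G0): (-5.50, 0.00). End point (last G1): the path does not return to the start — open.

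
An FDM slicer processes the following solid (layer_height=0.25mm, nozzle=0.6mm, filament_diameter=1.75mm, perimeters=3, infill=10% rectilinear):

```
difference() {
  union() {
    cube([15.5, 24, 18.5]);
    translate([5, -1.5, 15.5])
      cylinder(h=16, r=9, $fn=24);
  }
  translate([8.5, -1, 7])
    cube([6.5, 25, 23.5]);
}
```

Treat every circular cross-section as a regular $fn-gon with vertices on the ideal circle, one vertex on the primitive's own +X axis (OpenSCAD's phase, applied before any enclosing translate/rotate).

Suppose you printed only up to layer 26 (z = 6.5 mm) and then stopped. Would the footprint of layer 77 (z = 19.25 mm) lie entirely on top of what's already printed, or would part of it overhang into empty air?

Compare the two slices. At z = 6.5: the cube is present — its section is the full 15.5×24 rectangle (area 372.00 mm²); the cylinder at (5, -1.5) does not reach this height (z outside [15.5, 31.5]); Merging all regions: only the 15.5×24 cube is present, so the union is just that shape — area = 372.00 mm²; the cube at (8.5, -1) is absent (z outside [7, 30.5]); Subtracting the remaining from the first: none of the subtracted shapes is present at this height, so that combined region is unchanged — area = 372.00 mm². At z = 19.25: the cube does not reach this height (z outside [0, 18.5]); the r=9 cylinder at (5, -1.5) gives a regular 24-gon of circumradius 9 (constant along its height) (area = (24/2)·9.000²·sin(360°/24) = 251.57 mm²); Taking the union: only the r=9 cylinder at (5, -1.5) is present, so the union is just that shape — area = 251.57 mm²; the 6.5×25 cube at (8.5, -1) contributes its full rectangle (area 162.50 mm²); Taking the first minus the rest: starting from that combined region (251.57 mm²), the 6.5×25 cube at (8.5, -1) partially overlaps it — only the 29.66 mm² overlap (of its 162.50 mm²) is removed, clipping the outline — area = 221.91 mm². Checking containment: at z = 19.25 the cross-section extends beyond the z = 6.5 cross-section by about 161.86 mm².

part overhangs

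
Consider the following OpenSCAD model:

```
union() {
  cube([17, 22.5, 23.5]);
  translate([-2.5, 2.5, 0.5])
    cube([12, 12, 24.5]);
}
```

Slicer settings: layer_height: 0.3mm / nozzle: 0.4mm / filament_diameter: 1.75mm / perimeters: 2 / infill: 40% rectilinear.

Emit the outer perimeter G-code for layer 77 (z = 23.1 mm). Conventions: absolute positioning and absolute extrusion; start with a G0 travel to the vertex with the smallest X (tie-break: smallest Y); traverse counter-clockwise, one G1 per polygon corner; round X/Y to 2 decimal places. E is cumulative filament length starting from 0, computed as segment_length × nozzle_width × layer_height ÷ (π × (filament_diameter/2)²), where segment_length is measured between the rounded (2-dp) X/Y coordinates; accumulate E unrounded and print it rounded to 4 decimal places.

At z = 23.1 mm: the cube (footprint 17×22.5) is included at this height; the 12×12 cube at (-2.5, 2.5) contributes its full rectangle; Taking the union: the regions partially overlap (shared area 114.00 mm²), so overlapping operands fuse into one piece — 1 connected region. The outline is a single polygon with 8 vertices. Extrusion per mm of travel: 0.4 × 0.3 / (π × 0.875²) = 0.049890. Accumulating E over each segment gives final E = 4.1908.

G0 X-2.50 Y2.50 Z23.10
G1 X0.00 Y2.50 E0.1247
G1 X0.00 Y0.00 E0.2495
G1 X17.00 Y0.00 E1.0976
G1 X17.00 Y22.50 E2.2201
G1 X0.00 Y22.50 E3.0682
G1 X0.00 Y14.50 E3.4674
G1 X-2.50 Y14.50 E3.5921
G1 X-2.50 Y2.50 E4.1908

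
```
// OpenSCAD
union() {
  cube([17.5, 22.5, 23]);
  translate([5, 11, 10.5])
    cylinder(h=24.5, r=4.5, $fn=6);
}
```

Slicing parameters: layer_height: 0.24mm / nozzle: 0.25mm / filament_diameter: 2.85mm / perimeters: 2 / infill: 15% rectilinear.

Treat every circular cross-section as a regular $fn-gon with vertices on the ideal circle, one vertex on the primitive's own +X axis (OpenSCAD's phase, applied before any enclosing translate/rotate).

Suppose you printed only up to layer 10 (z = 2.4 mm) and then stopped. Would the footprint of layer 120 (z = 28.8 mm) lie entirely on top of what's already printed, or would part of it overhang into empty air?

entirely on top

Compare the two slices. At z = 2.4: the cube (footprint 17.5×22.5) is included at this height (area 393.75 mm²); the cylinder at (5, 11) does not reach this height (z outside [10.5, 35]); Taking the union: only the 17.5×22.5 cube is present, so the union is just that shape — area = 393.75 mm². At z = 28.8: the cube is absent (z outside [0, 23]); the r=4.5 cylinder at (5, 11) gives a regular 6-gon of circumradius 4.5 (constant along its height) (area = (6/2)·4.500²·sin(360°/6) = 52.61 mm²); Taking the union: only the r=4.5 cylinder at (5, 11) is present, so the union is just that shape — area = 52.61 mm². Checking containment: the cross-section at z = 28.8 is a subset of the cross-section at z = 2.4.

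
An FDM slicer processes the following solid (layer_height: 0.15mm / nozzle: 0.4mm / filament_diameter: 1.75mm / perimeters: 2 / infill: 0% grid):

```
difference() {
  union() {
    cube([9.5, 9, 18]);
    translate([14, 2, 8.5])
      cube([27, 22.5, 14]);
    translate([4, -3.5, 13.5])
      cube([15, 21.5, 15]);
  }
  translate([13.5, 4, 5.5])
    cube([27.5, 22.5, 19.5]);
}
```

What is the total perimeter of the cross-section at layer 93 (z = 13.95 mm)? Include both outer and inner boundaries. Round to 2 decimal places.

At z = 13.95 mm: the cube is present — its section is the full 9.5×9 rectangle (perimeter 37.00 mm); the cube at (14, 2) is present — its section is the full 27×22.5 rectangle (perimeter 99.00 mm); the cube at (4, -3.5) is present — its section is the full 15×21.5 rectangle (perimeter 73.00 mm); Combining (union): the regions partially overlap (shared area 129.50 mm²), so the edge portions inside another operand are dropped and the merged outline is re-measured after clipping — boundary = 138.00 mm; the 27.5×22.5 cube at (13.5, 4) contributes its full rectangle (perimeter 100.00 mm); Taking the first minus the rest: starting from that combined region, the 27.5×22.5 cube at (13.5, 4) partially overlaps it — only the 560.50 mm² overlap (of its 618.75 mm²) is removed, clipping the outline — boundary = 125.00 mm. Overall, the cross-section is a single solid region. Total boundary length (outer) = 125.00 mm.

125.00 mm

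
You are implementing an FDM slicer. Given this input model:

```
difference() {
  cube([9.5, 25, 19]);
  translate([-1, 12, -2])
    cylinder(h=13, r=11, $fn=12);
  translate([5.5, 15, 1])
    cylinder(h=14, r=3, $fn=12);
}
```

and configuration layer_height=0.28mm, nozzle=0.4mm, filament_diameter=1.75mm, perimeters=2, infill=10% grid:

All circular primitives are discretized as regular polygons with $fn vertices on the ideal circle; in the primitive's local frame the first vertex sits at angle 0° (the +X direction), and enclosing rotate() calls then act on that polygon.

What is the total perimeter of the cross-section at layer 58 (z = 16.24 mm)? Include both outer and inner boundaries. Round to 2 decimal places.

At z = 16.24 mm: the cube (footprint 9.5×25) is included at this height (perimeter 69.00 mm); the cylinder at (-1, 12) does not reach this height (z outside [-2, 11]); the cylinder at (5.5, 15) is not intersected at this z (z outside [1, 15]); Taking the first minus the rest: none of the subtracted shapes is present at this height, so the 9.5×25 cube is unchanged — boundary = 69.00 mm. Overall, the cross-section is a single solid region. Total boundary length (outer) = 69.00 mm.

69.00 mm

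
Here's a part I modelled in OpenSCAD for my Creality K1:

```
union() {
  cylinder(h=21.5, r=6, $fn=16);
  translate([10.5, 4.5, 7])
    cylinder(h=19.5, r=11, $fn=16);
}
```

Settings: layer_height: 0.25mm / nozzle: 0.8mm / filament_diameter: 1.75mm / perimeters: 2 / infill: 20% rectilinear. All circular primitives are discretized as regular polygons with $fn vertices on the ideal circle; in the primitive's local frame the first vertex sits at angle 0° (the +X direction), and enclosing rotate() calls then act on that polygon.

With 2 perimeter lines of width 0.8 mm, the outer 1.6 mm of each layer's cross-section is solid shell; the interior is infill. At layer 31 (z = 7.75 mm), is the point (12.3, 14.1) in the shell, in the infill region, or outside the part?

At z = 7.75 mm: the cylinder: section is a regular 16-gon, circumradius r=6; the r=11 cylinder at (10.5, 4.5) gives a regular 16-gon of circumradius 11 (constant along its height); Taking the union: the regions partially overlap (shared area 42.42 mm²), so overlapping operands fuse into one piece — 1 connected region. Overall, the cross-section is a single solid region. The nearest boundary edge runs (10.50, 15.50)→(14.71, 14.66); distance from the point to it = 1.02 mm. The point is inside the cross-section, 1.02 mm from the nearest boundary — within the 1.6 mm shell band (2 × 0.8).

shell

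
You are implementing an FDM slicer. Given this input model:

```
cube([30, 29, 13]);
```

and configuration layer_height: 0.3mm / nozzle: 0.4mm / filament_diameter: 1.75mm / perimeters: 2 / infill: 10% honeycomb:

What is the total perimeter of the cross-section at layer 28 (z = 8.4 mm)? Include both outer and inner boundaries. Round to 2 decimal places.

118.00 mm

At z = 8.4 mm: the 30×29 cube contributes its full rectangle (perimeter 118.00 mm). Overall, the cross-section is a single solid region. Total boundary length (outer) = 118.00 mm.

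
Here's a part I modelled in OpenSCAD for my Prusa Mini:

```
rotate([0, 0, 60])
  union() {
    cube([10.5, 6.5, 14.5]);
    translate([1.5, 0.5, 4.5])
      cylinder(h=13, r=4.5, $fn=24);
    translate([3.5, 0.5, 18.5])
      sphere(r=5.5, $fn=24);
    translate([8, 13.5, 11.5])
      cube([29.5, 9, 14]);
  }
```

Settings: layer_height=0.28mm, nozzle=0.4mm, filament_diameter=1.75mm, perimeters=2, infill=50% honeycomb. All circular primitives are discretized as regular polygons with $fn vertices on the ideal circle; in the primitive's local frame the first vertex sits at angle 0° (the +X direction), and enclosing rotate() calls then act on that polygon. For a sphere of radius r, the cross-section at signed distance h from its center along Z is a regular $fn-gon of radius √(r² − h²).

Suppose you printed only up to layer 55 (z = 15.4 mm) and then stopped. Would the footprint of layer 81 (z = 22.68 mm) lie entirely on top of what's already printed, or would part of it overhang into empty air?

entirely on top

Compare the two slices. At z = 15.4: the cube does not reach this height (z outside [0, 14.5]); the cylinder at (1.5, 0.5): section is a regular 24-gon, circumradius r=4.5 (area = (24/2)·4.500²·sin(360°/24) = 62.89 mm²); the r=5.5 sphere at (3.5, 0.5) slices to a regular 24-gon of circumradius 4.543 (√(r²−h²) with h=3.1 from center) (area = (24/2)·4.543²·sin(360°/24) = 64.10 mm²); the cube at (8, 13.5) is present — its section is the full 29.5×9 rectangle (area 265.50 mm²); Merging all regions: the regions partially overlap — summed areas 392.50 mm² minus the doubly-counted overlap 45.67 mm² gives 346.83 mm² — area = 346.83 mm²; (whole slice rotated 60° about Z — lengths, areas and connectivity unchanged). At z = 22.68: the cube does not reach this height (z outside [0, 14.5]); the cylinder at (1.5, 0.5) does not reach this height (z outside [4.5, 17.5]); the sphere at (3.5, 0.5): section is a regular 24-gon, circumradius = √(r²−h²) = √(5.5²−4.18²) = 3.575 (area = (24/2)·3.575²·sin(360°/24) = 39.69 mm²); the cube at (8, 13.5) (footprint 29.5×9) is included at this height (area 265.50 mm²); Merging all regions: the 2 present regions are separate (no shared area or edge), so areas and boundary lengths simply add and each stays a separate island — area = 305.19 mm²; (whole slice rotated 60° about Z — lengths, areas and connectivity unchanged). Checking containment: the cross-section at z = 22.68 is a subset of the cross-section at z = 15.4.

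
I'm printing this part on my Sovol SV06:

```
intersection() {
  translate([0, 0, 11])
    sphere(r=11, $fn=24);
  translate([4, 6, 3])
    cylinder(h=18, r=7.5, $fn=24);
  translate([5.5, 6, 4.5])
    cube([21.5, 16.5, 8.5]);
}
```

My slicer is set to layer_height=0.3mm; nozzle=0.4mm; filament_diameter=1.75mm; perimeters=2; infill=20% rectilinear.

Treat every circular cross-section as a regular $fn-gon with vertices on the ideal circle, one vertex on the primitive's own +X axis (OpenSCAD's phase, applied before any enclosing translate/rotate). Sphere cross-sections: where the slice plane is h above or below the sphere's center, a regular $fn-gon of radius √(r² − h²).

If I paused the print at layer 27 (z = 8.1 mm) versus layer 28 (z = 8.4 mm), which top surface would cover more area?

layer 28 (z = 8.4 mm)

Layer 27 (z = 8.1): the sphere: section is a regular 24-gon, circumradius = √(r²−h²) = √(11²−2.9²) = 10.611 (area = (24/2)·10.611²·sin(360°/24) = 349.69 mm²); the r=7.5 cylinder at (4, 6) gives a regular 24-gon of circumradius 7.5 (constant along its height) (area = (24/2)·7.500²·sin(360°/24) = 174.70 mm²); the 21.5×16.5 cube at (5.5, 6) contributes its full rectangle (area 354.75 mm²); After intersecting: the r=7.5 cylinder at (4, 6) partially overlaps the r=11 sphere; clipping to the common part keeps 122.83 mm²; the 21.5×16.5 cube at (5.5, 6) partially overlaps the running intersection; clipping to the common part keeps 5.42 mm² — area = 5.42 mm². So its area = 5.42 mm². Layer 28 (z = 8.4): the r=11 sphere contributes a regular 24-gon of circumradius √(11²−2.6²) = 10.688 (area = (24/2)·10.688²·sin(360°/24) = 354.81 mm²); the r=7.5 cylinder at (4, 6) contributes a regular 24-gon of circumradius 7.5 (area = (24/2)·7.500²·sin(360°/24) = 174.70 mm²); the 21.5×16.5 cube at (5.5, 6) contributes its full rectangle (area 354.75 mm²); Taking the intersection: the r=7.5 cylinder at (4, 6) partially overlaps the r=11 sphere; clipping to the common part keeps 124.11 mm²; the 21.5×16.5 cube at (5.5, 6) partially overlaps the running intersection; clipping to the common part keeps 5.76 mm² — area = 5.76 mm². So its area = 5.76 mm². Layer 28 is larger (5.76 vs 5.42 mm²).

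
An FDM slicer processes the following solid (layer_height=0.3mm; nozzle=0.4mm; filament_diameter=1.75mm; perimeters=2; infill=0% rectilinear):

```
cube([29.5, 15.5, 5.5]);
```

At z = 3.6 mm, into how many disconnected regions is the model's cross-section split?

1

At z = 3.6 mm: the cube (footprint 29.5×15.5) is included at this height. The result has 1 disconnected region.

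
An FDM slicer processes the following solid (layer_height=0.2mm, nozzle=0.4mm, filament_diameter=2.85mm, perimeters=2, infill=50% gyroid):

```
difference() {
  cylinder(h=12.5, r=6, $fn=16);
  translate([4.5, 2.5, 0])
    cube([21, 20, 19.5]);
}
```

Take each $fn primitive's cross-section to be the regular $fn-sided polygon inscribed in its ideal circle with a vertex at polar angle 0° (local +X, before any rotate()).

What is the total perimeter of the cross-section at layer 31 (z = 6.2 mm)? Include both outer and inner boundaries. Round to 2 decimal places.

At z = 6.2 mm: the r=6 cylinder contributes a regular 16-gon of circumradius 6 (perimeter = 2·16·6.000·sin(180°/16) = 37.46 mm); the cube at (4.5, 2.5) is present — its section is the full 21×20 rectangle (perimeter 82.00 mm); Taking the first minus the rest: starting from the r=6 cylinder, the 21×20 cube at (4.5, 2.5) partially overlaps it — only the 0.62 mm² overlap (of its 420.00 mm²) is removed, clipping the outline — boundary = 38.09 mm. Overall, the cross-section is a single solid region. Total boundary length (outer) = 38.09 mm.

38.09 mm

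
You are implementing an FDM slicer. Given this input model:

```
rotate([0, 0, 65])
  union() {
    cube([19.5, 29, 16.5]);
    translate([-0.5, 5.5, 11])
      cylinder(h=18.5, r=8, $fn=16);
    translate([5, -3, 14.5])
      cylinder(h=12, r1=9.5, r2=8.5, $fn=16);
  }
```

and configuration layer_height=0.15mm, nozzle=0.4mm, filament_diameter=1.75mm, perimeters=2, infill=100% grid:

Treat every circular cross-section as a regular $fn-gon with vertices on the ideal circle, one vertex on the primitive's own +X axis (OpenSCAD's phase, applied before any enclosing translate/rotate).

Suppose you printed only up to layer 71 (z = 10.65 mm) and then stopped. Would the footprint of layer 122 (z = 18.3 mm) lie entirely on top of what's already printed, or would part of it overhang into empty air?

part overhangs

Compare the two slices. At z = 10.65: the cube is present — its section is the full 19.5×29 rectangle (area 565.50 mm²); the cylinder at (-0.5, 5.5) is not intersected at this z (z outside [11, 29.5]); the cone at (5, -3) is not intersected at this z (z outside [14.5, 26.5]); Merging all regions: only the 19.5×29 cube is present, so the union is just that shape — area = 565.50 mm²; (whole slice rotated 65° about Z — lengths, areas and connectivity unchanged). At z = 18.3: the cube is not intersected at this z (z outside [0, 16.5]); the r=8 cylinder at (-0.5, 5.5) gives a regular 16-gon of circumradius 8 (constant along its height) (area = (16/2)·8.000²·sin(360°/16) = 195.93 mm²); the cone at (5, -3) (r1=9.5→r2=8.5) has section circumradius 9.183 here — a regular 16-gon (area = (16/2)·9.183²·sin(360°/16) = 258.18 mm²); Combining (union): the regions partially overlap — summed areas 454.12 mm² minus the doubly-counted overlap 64.79 mm² gives 389.33 mm² — area = 389.33 mm²; (whole slice rotated 65° about Z — lengths, areas and connectivity unchanged). Checking containment: at z = 18.3 the cross-section extends beyond the z = 10.65 cross-section by about 280.02 mm².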